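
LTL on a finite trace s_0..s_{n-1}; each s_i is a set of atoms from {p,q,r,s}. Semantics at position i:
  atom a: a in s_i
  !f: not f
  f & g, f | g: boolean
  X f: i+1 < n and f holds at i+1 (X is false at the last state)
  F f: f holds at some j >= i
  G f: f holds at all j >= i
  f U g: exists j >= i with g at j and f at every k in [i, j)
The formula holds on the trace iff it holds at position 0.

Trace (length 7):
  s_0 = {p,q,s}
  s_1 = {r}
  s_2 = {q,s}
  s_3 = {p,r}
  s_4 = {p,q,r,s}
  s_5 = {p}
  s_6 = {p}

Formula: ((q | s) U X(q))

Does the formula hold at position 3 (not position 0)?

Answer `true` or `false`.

Answer: true

Derivation:
s_0={p,q,s}: ((q | s) U X(q))=True (q | s)=True q=True s=True X(q)=False
s_1={r}: ((q | s) U X(q))=True (q | s)=False q=False s=False X(q)=True
s_2={q,s}: ((q | s) U X(q))=True (q | s)=True q=True s=True X(q)=False
s_3={p,r}: ((q | s) U X(q))=True (q | s)=False q=False s=False X(q)=True
s_4={p,q,r,s}: ((q | s) U X(q))=False (q | s)=True q=True s=True X(q)=False
s_5={p}: ((q | s) U X(q))=False (q | s)=False q=False s=False X(q)=False
s_6={p}: ((q | s) U X(q))=False (q | s)=False q=False s=False X(q)=False
Evaluating at position 3: result = True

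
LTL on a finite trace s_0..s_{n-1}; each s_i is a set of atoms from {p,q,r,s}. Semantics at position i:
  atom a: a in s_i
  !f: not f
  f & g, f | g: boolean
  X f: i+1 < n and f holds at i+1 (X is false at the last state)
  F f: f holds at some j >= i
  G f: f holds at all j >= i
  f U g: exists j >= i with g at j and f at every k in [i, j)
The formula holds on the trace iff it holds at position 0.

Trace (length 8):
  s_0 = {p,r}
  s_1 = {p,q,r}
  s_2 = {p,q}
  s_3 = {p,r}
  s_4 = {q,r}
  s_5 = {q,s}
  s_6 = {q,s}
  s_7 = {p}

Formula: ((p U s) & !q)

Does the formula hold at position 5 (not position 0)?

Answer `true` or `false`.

s_0={p,r}: ((p U s) & !q)=False (p U s)=False p=True s=False !q=True q=False
s_1={p,q,r}: ((p U s) & !q)=False (p U s)=False p=True s=False !q=False q=True
s_2={p,q}: ((p U s) & !q)=False (p U s)=False p=True s=False !q=False q=True
s_3={p,r}: ((p U s) & !q)=False (p U s)=False p=True s=False !q=True q=False
s_4={q,r}: ((p U s) & !q)=False (p U s)=False p=False s=False !q=False q=True
s_5={q,s}: ((p U s) & !q)=False (p U s)=True p=False s=True !q=False q=True
s_6={q,s}: ((p U s) & !q)=False (p U s)=True p=False s=True !q=False q=True
s_7={p}: ((p U s) & !q)=False (p U s)=False p=True s=False !q=True q=False
Evaluating at position 5: result = False

Answer: false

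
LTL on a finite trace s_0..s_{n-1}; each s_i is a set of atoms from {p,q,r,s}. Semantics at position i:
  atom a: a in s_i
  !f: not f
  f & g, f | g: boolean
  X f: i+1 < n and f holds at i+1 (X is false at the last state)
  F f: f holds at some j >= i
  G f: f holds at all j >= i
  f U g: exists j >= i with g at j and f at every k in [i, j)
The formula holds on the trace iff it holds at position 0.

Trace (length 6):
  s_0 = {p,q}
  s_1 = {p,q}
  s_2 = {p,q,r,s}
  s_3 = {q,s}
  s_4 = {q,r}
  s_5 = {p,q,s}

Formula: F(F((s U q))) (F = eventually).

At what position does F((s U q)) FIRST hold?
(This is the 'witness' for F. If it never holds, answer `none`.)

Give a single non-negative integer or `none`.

s_0={p,q}: F((s U q))=True (s U q)=True s=False q=True
s_1={p,q}: F((s U q))=True (s U q)=True s=False q=True
s_2={p,q,r,s}: F((s U q))=True (s U q)=True s=True q=True
s_3={q,s}: F((s U q))=True (s U q)=True s=True q=True
s_4={q,r}: F((s U q))=True (s U q)=True s=False q=True
s_5={p,q,s}: F((s U q))=True (s U q)=True s=True q=True
F(F((s U q))) holds; first witness at position 0.

Answer: 0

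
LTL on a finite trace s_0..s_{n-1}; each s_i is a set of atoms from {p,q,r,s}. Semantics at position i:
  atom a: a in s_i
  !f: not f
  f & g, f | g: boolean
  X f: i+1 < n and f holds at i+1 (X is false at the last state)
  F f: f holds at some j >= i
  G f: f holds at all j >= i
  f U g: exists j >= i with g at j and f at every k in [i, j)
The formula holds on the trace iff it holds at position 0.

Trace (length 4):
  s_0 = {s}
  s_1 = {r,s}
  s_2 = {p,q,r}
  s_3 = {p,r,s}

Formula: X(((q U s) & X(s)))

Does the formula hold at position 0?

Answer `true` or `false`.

s_0={s}: X(((q U s) & X(s)))=False ((q U s) & X(s))=True (q U s)=True q=False s=True X(s)=True
s_1={r,s}: X(((q U s) & X(s)))=True ((q U s) & X(s))=False (q U s)=True q=False s=True X(s)=False
s_2={p,q,r}: X(((q U s) & X(s)))=False ((q U s) & X(s))=True (q U s)=True q=True s=False X(s)=True
s_3={p,r,s}: X(((q U s) & X(s)))=False ((q U s) & X(s))=False (q U s)=True q=False s=True X(s)=False

Answer: false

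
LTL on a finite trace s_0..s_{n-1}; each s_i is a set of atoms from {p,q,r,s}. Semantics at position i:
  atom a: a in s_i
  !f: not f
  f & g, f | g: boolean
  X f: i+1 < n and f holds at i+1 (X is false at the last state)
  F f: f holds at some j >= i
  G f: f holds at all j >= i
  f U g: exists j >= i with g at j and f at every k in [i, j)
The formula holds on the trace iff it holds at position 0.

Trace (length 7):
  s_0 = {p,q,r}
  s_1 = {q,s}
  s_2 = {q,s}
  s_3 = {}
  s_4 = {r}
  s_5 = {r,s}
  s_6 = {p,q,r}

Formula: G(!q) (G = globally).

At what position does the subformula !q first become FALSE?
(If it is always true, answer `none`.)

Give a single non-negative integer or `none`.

Answer: 0

Derivation:
s_0={p,q,r}: !q=False q=True
s_1={q,s}: !q=False q=True
s_2={q,s}: !q=False q=True
s_3={}: !q=True q=False
s_4={r}: !q=True q=False
s_5={r,s}: !q=True q=False
s_6={p,q,r}: !q=False q=True
G(!q) holds globally = False
First violation at position 0.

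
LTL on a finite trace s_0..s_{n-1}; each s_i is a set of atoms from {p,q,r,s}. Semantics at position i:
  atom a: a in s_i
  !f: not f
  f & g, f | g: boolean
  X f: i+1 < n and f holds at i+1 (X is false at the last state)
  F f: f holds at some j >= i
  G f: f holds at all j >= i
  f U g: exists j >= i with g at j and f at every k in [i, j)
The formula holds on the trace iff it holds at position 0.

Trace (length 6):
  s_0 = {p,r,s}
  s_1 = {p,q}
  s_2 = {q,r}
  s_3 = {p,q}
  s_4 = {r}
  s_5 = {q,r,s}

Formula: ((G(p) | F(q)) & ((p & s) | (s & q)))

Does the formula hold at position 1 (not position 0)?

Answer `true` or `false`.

Answer: false

Derivation:
s_0={p,r,s}: ((G(p) | F(q)) & ((p & s) | (s & q)))=True (G(p) | F(q))=True G(p)=False p=True F(q)=True q=False ((p & s) | (s & q))=True (p & s)=True s=True (s & q)=False
s_1={p,q}: ((G(p) | F(q)) & ((p & s) | (s & q)))=False (G(p) | F(q))=True G(p)=False p=True F(q)=True q=True ((p & s) | (s & q))=False (p & s)=False s=False (s & q)=False
s_2={q,r}: ((G(p) | F(q)) & ((p & s) | (s & q)))=False (G(p) | F(q))=True G(p)=False p=False F(q)=True q=True ((p & s) | (s & q))=False (p & s)=False s=False (s & q)=False
s_3={p,q}: ((G(p) | F(q)) & ((p & s) | (s & q)))=False (G(p) | F(q))=True G(p)=False p=True F(q)=True q=True ((p & s) | (s & q))=False (p & s)=False s=False (s & q)=False
s_4={r}: ((G(p) | F(q)) & ((p & s) | (s & q)))=False (G(p) | F(q))=True G(p)=False p=False F(q)=True q=False ((p & s) | (s & q))=False (p & s)=False s=False (s & q)=False
s_5={q,r,s}: ((G(p) | F(q)) & ((p & s) | (s & q)))=True (G(p) | F(q))=True G(p)=False p=False F(q)=True q=True ((p & s) | (s & q))=True (p & s)=False s=True (s & q)=True
Evaluating at position 1: result = False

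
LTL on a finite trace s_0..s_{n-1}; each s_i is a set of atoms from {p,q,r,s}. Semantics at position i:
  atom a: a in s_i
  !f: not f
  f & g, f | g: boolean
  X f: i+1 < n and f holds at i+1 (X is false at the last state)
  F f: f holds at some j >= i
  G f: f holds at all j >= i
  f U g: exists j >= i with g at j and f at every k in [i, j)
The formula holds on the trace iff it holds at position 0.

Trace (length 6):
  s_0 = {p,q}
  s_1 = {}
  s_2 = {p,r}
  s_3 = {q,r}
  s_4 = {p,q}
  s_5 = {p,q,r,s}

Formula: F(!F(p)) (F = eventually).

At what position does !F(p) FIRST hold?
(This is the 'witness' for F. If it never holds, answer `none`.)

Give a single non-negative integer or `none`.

Answer: none

Derivation:
s_0={p,q}: !F(p)=False F(p)=True p=True
s_1={}: !F(p)=False F(p)=True p=False
s_2={p,r}: !F(p)=False F(p)=True p=True
s_3={q,r}: !F(p)=False F(p)=True p=False
s_4={p,q}: !F(p)=False F(p)=True p=True
s_5={p,q,r,s}: !F(p)=False F(p)=True p=True
F(!F(p)) does not hold (no witness exists).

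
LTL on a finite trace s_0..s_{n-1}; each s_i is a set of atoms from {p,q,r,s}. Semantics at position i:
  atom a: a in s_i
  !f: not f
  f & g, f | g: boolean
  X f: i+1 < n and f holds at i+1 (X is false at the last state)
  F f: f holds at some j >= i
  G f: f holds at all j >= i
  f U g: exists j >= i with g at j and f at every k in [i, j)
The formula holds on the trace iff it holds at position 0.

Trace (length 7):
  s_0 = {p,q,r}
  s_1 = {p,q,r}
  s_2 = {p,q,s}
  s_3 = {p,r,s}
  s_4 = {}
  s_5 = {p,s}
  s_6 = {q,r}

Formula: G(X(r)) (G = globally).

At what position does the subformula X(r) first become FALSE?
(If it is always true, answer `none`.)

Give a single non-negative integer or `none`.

Answer: 1

Derivation:
s_0={p,q,r}: X(r)=True r=True
s_1={p,q,r}: X(r)=False r=True
s_2={p,q,s}: X(r)=True r=False
s_3={p,r,s}: X(r)=False r=True
s_4={}: X(r)=False r=False
s_5={p,s}: X(r)=True r=False
s_6={q,r}: X(r)=False r=True
G(X(r)) holds globally = False
First violation at position 1.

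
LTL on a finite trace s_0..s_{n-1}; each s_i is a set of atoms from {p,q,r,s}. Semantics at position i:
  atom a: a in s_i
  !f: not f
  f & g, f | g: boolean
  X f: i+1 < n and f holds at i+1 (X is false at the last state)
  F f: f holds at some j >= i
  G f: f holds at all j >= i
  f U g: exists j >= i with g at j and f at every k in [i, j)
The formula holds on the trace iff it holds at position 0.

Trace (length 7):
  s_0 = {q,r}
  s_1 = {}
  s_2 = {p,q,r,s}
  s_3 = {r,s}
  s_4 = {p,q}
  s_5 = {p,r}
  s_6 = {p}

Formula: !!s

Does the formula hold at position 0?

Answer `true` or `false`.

s_0={q,r}: !!s=False !s=True s=False
s_1={}: !!s=False !s=True s=False
s_2={p,q,r,s}: !!s=True !s=False s=True
s_3={r,s}: !!s=True !s=False s=True
s_4={p,q}: !!s=False !s=True s=False
s_5={p,r}: !!s=False !s=True s=False
s_6={p}: !!s=False !s=True s=False

Answer: false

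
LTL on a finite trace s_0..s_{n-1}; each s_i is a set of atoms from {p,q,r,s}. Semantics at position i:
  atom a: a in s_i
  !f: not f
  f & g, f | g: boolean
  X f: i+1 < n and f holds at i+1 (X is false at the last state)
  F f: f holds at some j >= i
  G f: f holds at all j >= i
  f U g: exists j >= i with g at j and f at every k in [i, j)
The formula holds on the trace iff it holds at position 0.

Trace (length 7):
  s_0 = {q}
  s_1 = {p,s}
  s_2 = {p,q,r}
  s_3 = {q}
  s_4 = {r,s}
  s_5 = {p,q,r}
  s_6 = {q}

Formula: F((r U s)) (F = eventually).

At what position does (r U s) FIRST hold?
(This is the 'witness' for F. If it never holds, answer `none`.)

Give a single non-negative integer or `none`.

Answer: 1

Derivation:
s_0={q}: (r U s)=False r=False s=False
s_1={p,s}: (r U s)=True r=False s=True
s_2={p,q,r}: (r U s)=False r=True s=False
s_3={q}: (r U s)=False r=False s=False
s_4={r,s}: (r U s)=True r=True s=True
s_5={p,q,r}: (r U s)=False r=True s=False
s_6={q}: (r U s)=False r=False s=False
F((r U s)) holds; first witness at position 1.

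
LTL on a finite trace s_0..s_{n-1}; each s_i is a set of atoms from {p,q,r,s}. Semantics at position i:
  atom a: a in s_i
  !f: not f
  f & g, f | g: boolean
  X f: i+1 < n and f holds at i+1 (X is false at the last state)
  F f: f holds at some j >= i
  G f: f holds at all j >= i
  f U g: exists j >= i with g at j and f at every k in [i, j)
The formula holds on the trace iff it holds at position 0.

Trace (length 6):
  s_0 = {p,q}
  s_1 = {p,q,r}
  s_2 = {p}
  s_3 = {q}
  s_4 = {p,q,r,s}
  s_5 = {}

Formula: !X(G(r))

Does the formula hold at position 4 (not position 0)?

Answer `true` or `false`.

Answer: true

Derivation:
s_0={p,q}: !X(G(r))=True X(G(r))=False G(r)=False r=False
s_1={p,q,r}: !X(G(r))=True X(G(r))=False G(r)=False r=True
s_2={p}: !X(G(r))=True X(G(r))=False G(r)=False r=False
s_3={q}: !X(G(r))=True X(G(r))=False G(r)=False r=False
s_4={p,q,r,s}: !X(G(r))=True X(G(r))=False G(r)=False r=True
s_5={}: !X(G(r))=True X(G(r))=False G(r)=False r=False
Evaluating at position 4: result = True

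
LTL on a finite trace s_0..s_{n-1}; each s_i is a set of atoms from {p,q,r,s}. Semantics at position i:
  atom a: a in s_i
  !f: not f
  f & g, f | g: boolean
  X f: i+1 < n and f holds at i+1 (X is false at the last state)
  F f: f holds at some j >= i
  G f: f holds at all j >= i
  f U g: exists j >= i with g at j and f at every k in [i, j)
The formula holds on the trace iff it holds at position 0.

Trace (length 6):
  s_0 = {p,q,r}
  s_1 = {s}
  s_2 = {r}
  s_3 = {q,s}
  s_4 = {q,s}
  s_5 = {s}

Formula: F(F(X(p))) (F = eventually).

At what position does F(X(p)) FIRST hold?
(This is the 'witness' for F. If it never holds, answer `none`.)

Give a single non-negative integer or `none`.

s_0={p,q,r}: F(X(p))=False X(p)=False p=True
s_1={s}: F(X(p))=False X(p)=False p=False
s_2={r}: F(X(p))=False X(p)=False p=False
s_3={q,s}: F(X(p))=False X(p)=False p=False
s_4={q,s}: F(X(p))=False X(p)=False p=False
s_5={s}: F(X(p))=False X(p)=False p=False
F(F(X(p))) does not hold (no witness exists).

Answer: none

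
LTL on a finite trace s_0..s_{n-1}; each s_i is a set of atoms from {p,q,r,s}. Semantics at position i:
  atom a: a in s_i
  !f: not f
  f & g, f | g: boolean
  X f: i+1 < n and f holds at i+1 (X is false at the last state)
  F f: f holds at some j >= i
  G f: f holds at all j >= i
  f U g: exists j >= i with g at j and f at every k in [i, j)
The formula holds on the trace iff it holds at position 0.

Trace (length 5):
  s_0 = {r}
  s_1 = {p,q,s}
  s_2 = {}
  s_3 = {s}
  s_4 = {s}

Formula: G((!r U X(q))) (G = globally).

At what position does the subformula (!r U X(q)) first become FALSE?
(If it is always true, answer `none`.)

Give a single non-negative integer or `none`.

s_0={r}: (!r U X(q))=True !r=False r=True X(q)=True q=False
s_1={p,q,s}: (!r U X(q))=False !r=True r=False X(q)=False q=True
s_2={}: (!r U X(q))=False !r=True r=False X(q)=False q=False
s_3={s}: (!r U X(q))=False !r=True r=False X(q)=False q=False
s_4={s}: (!r U X(q))=False !r=True r=False X(q)=False q=False
G((!r U X(q))) holds globally = False
First violation at position 1.

Answer: 1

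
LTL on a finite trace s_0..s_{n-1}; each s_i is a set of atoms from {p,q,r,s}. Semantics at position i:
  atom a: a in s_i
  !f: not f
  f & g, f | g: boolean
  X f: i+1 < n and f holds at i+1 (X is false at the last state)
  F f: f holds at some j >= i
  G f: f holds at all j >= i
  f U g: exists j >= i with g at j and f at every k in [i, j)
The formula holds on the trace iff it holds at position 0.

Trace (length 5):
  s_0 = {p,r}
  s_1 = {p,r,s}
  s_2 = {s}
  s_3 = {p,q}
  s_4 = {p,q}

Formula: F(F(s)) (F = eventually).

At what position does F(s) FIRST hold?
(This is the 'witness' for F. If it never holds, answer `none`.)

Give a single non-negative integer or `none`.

Answer: 0

Derivation:
s_0={p,r}: F(s)=True s=False
s_1={p,r,s}: F(s)=True s=True
s_2={s}: F(s)=True s=True
s_3={p,q}: F(s)=False s=False
s_4={p,q}: F(s)=False s=False
F(F(s)) holds; first witness at position 0.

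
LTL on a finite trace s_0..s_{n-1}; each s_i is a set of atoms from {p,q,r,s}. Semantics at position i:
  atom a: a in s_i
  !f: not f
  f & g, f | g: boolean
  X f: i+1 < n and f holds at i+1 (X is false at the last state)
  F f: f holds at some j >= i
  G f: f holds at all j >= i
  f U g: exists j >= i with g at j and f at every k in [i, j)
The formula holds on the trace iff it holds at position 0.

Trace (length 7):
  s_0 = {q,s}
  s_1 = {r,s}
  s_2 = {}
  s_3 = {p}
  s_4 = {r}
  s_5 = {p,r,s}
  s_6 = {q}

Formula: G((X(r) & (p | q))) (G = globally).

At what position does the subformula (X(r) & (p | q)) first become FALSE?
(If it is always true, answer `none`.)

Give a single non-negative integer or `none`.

Answer: 1

Derivation:
s_0={q,s}: (X(r) & (p | q))=True X(r)=True r=False (p | q)=True p=False q=True
s_1={r,s}: (X(r) & (p | q))=False X(r)=False r=True (p | q)=False p=False q=False
s_2={}: (X(r) & (p | q))=False X(r)=False r=False (p | q)=False p=False q=False
s_3={p}: (X(r) & (p | q))=True X(r)=True r=False (p | q)=True p=True q=False
s_4={r}: (X(r) & (p | q))=False X(r)=True r=True (p | q)=False p=False q=False
s_5={p,r,s}: (X(r) & (p | q))=False X(r)=False r=True (p | q)=True p=True q=False
s_6={q}: (X(r) & (p | q))=False X(r)=False r=False (p | q)=True p=False q=True
G((X(r) & (p | q))) holds globally = False
First violation at position 1.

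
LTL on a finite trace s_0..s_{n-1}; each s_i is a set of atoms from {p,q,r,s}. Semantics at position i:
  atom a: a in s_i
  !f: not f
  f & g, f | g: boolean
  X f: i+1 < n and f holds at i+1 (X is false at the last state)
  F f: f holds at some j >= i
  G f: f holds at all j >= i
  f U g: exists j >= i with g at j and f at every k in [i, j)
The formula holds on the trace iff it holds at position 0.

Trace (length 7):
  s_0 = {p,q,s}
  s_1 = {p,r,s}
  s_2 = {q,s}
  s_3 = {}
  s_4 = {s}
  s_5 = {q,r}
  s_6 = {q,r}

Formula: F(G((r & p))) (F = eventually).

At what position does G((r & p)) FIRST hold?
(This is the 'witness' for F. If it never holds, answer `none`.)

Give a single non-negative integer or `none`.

Answer: none

Derivation:
s_0={p,q,s}: G((r & p))=False (r & p)=False r=False p=True
s_1={p,r,s}: G((r & p))=False (r & p)=True r=True p=True
s_2={q,s}: G((r & p))=False (r & p)=False r=False p=False
s_3={}: G((r & p))=False (r & p)=False r=False p=False
s_4={s}: G((r & p))=False (r & p)=False r=False p=False
s_5={q,r}: G((r & p))=False (r & p)=False r=True p=False
s_6={q,r}: G((r & p))=False (r & p)=False r=True p=False
F(G((r & p))) does not hold (no witness exists).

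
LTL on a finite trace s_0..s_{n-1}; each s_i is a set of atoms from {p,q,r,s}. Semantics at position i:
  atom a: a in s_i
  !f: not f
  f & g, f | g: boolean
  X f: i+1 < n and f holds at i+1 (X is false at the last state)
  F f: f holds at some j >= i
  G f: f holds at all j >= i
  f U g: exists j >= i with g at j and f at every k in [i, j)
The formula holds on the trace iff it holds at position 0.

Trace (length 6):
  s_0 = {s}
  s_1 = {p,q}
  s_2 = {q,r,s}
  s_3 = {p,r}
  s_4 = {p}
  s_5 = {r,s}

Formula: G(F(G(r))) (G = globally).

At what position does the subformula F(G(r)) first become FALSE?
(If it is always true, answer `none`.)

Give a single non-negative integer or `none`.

Answer: none

Derivation:
s_0={s}: F(G(r))=True G(r)=False r=False
s_1={p,q}: F(G(r))=True G(r)=False r=False
s_2={q,r,s}: F(G(r))=True G(r)=False r=True
s_3={p,r}: F(G(r))=True G(r)=False r=True
s_4={p}: F(G(r))=True G(r)=False r=False
s_5={r,s}: F(G(r))=True G(r)=True r=True
G(F(G(r))) holds globally = True
No violation — formula holds at every position.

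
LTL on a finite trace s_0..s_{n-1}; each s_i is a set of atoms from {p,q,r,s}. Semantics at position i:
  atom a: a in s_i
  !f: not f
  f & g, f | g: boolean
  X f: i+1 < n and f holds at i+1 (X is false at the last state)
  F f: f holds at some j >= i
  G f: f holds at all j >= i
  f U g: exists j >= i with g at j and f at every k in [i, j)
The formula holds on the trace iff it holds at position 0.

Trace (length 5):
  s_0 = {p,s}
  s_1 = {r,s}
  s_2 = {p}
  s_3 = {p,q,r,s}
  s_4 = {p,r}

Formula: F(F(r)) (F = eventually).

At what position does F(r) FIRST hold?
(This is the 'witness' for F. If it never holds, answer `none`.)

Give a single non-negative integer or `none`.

Answer: 0

Derivation:
s_0={p,s}: F(r)=True r=False
s_1={r,s}: F(r)=True r=True
s_2={p}: F(r)=True r=False
s_3={p,q,r,s}: F(r)=True r=True
s_4={p,r}: F(r)=True r=True
F(F(r)) holds; first witness at position 0.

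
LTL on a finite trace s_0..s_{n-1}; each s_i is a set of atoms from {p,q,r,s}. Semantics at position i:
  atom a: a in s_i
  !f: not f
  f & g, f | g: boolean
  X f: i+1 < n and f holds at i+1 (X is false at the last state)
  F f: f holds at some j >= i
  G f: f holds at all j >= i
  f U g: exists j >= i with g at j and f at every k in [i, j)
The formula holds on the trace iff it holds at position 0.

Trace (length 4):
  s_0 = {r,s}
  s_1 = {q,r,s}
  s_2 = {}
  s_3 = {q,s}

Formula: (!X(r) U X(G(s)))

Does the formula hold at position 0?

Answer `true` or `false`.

Answer: false

Derivation:
s_0={r,s}: (!X(r) U X(G(s)))=False !X(r)=False X(r)=True r=True X(G(s))=False G(s)=False s=True
s_1={q,r,s}: (!X(r) U X(G(s)))=True !X(r)=True X(r)=False r=True X(G(s))=False G(s)=False s=True
s_2={}: (!X(r) U X(G(s)))=True !X(r)=True X(r)=False r=False X(G(s))=True G(s)=False s=False
s_3={q,s}: (!X(r) U X(G(s)))=False !X(r)=True X(r)=False r=False X(G(s))=False G(s)=True s=True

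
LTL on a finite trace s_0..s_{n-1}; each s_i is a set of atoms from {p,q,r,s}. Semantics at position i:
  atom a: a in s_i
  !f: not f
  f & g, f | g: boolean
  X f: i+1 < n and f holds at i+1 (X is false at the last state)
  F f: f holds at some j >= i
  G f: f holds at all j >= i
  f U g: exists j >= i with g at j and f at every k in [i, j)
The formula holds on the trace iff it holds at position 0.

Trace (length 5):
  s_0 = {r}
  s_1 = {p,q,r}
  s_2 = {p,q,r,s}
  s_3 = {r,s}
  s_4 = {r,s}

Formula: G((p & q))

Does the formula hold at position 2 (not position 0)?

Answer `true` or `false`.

Answer: false

Derivation:
s_0={r}: G((p & q))=False (p & q)=False p=False q=False
s_1={p,q,r}: G((p & q))=False (p & q)=True p=True q=True
s_2={p,q,r,s}: G((p & q))=False (p & q)=True p=True q=True
s_3={r,s}: G((p & q))=False (p & q)=False p=False q=False
s_4={r,s}: G((p & q))=False (p & q)=False p=False q=False
Evaluating at position 2: result = False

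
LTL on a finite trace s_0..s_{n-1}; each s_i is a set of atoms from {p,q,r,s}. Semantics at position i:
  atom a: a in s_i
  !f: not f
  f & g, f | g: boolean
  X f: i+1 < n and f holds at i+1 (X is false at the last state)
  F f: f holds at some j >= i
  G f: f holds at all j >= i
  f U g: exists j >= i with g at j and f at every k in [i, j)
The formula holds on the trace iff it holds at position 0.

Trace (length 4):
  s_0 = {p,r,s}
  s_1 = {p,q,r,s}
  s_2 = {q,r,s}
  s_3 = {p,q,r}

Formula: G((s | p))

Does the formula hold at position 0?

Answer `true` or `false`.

Answer: true

Derivation:
s_0={p,r,s}: G((s | p))=True (s | p)=True s=True p=True
s_1={p,q,r,s}: G((s | p))=True (s | p)=True s=True p=True
s_2={q,r,s}: G((s | p))=True (s | p)=True s=True p=False
s_3={p,q,r}: G((s | p))=True (s | p)=True s=False p=True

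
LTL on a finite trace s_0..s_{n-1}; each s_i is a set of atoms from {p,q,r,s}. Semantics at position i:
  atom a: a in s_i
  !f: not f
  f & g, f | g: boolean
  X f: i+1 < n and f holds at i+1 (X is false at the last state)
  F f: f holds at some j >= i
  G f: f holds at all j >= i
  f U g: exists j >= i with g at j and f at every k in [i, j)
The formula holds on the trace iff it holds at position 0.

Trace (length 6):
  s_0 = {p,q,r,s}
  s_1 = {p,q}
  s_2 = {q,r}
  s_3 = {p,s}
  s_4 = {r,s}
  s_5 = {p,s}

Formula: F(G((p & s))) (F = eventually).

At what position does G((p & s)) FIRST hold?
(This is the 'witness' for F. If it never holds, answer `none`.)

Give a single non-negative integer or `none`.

Answer: 5

Derivation:
s_0={p,q,r,s}: G((p & s))=False (p & s)=True p=True s=True
s_1={p,q}: G((p & s))=False (p & s)=False p=True s=False
s_2={q,r}: G((p & s))=False (p & s)=False p=False s=False
s_3={p,s}: G((p & s))=False (p & s)=True p=True s=True
s_4={r,s}: G((p & s))=False (p & s)=False p=False s=True
s_5={p,s}: G((p & s))=True (p & s)=True p=True s=True
F(G((p & s))) holds; first witness at position 5.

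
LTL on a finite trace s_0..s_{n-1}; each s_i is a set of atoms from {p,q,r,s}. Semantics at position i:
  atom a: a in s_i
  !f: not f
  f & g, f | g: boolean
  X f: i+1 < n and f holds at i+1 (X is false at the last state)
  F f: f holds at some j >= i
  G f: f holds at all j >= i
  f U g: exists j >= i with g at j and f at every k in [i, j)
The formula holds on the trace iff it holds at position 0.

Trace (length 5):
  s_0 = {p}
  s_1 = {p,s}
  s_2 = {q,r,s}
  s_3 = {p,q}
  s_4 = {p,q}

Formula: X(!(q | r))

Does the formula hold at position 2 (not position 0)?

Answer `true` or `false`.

Answer: false

Derivation:
s_0={p}: X(!(q | r))=True !(q | r)=True (q | r)=False q=False r=False
s_1={p,s}: X(!(q | r))=False !(q | r)=True (q | r)=False q=False r=False
s_2={q,r,s}: X(!(q | r))=False !(q | r)=False (q | r)=True q=True r=True
s_3={p,q}: X(!(q | r))=False !(q | r)=False (q | r)=True q=True r=False
s_4={p,q}: X(!(q | r))=False !(q | r)=False (q | r)=True q=True r=False
Evaluating at position 2: result = False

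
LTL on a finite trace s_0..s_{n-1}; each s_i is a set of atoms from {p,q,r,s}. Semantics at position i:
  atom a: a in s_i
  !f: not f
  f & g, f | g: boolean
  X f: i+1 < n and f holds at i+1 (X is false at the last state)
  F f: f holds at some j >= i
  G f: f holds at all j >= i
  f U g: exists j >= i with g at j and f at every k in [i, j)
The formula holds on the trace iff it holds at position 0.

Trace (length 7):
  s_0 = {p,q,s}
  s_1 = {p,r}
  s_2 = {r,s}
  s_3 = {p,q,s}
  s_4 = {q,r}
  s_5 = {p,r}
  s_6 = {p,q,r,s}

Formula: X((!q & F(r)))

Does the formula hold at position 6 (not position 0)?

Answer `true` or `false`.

s_0={p,q,s}: X((!q & F(r)))=True (!q & F(r))=False !q=False q=True F(r)=True r=False
s_1={p,r}: X((!q & F(r)))=True (!q & F(r))=True !q=True q=False F(r)=True r=True
s_2={r,s}: X((!q & F(r)))=False (!q & F(r))=True !q=True q=False F(r)=True r=True
s_3={p,q,s}: X((!q & F(r)))=False (!q & F(r))=False !q=False q=True F(r)=True r=False
s_4={q,r}: X((!q & F(r)))=True (!q & F(r))=False !q=False q=True F(r)=True r=True
s_5={p,r}: X((!q & F(r)))=False (!q & F(r))=True !q=True q=False F(r)=True r=True
s_6={p,q,r,s}: X((!q & F(r)))=False (!q & F(r))=False !q=False q=True F(r)=True r=True
Evaluating at position 6: result = False

Answer: false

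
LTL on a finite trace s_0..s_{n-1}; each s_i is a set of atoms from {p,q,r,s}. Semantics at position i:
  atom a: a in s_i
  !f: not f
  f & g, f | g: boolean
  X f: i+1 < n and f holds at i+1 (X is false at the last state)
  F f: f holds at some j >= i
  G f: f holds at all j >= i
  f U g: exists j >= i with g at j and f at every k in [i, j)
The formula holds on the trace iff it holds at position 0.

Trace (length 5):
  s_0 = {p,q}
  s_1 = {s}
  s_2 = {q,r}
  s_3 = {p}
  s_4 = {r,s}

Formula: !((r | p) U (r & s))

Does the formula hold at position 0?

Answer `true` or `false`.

s_0={p,q}: !((r | p) U (r & s))=True ((r | p) U (r & s))=False (r | p)=True r=False p=True (r & s)=False s=False
s_1={s}: !((r | p) U (r & s))=True ((r | p) U (r & s))=False (r | p)=False r=False p=False (r & s)=False s=True
s_2={q,r}: !((r | p) U (r & s))=False ((r | p) U (r & s))=True (r | p)=True r=True p=False (r & s)=False s=False
s_3={p}: !((r | p) U (r & s))=False ((r | p) U (r & s))=True (r | p)=True r=False p=True (r & s)=False s=False
s_4={r,s}: !((r | p) U (r & s))=False ((r | p) U (r & s))=True (r | p)=True r=True p=False (r & s)=True s=True

Answer: true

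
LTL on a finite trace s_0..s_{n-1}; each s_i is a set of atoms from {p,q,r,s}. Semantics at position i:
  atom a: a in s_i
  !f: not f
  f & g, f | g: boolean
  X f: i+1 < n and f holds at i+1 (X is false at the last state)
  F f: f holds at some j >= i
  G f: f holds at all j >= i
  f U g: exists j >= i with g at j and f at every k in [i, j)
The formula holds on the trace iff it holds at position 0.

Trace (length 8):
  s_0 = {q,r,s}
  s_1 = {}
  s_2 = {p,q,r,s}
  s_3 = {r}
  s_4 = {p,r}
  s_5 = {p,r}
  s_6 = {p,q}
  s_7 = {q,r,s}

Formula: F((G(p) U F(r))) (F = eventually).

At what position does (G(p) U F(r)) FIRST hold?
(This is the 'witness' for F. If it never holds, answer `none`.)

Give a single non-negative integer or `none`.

Answer: 0

Derivation:
s_0={q,r,s}: (G(p) U F(r))=True G(p)=False p=False F(r)=True r=True
s_1={}: (G(p) U F(r))=True G(p)=False p=False F(r)=True r=False
s_2={p,q,r,s}: (G(p) U F(r))=True G(p)=False p=True F(r)=True r=True
s_3={r}: (G(p) U F(r))=True G(p)=False p=False F(r)=True r=True
s_4={p,r}: (G(p) U F(r))=True G(p)=False p=True F(r)=True r=True
s_5={p,r}: (G(p) U F(r))=True G(p)=False p=True F(r)=True r=True
s_6={p,q}: (G(p) U F(r))=True G(p)=False p=True F(r)=True r=False
s_7={q,r,s}: (G(p) U F(r))=True G(p)=False p=False F(r)=True r=True
F((G(p) U F(r))) holds; first witness at position 0.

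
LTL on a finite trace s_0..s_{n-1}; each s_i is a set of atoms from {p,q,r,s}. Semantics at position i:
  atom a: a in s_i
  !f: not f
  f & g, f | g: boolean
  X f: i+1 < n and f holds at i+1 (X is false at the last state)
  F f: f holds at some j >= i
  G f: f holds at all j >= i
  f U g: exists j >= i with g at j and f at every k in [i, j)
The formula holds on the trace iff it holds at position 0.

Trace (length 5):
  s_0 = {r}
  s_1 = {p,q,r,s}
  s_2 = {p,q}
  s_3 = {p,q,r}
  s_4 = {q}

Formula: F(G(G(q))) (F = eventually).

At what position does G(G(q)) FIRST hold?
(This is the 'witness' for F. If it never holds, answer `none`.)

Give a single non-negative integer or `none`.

s_0={r}: G(G(q))=False G(q)=False q=False
s_1={p,q,r,s}: G(G(q))=True G(q)=True q=True
s_2={p,q}: G(G(q))=True G(q)=True q=True
s_3={p,q,r}: G(G(q))=True G(q)=True q=True
s_4={q}: G(G(q))=True G(q)=True q=True
F(G(G(q))) holds; first witness at position 1.

Answer: 1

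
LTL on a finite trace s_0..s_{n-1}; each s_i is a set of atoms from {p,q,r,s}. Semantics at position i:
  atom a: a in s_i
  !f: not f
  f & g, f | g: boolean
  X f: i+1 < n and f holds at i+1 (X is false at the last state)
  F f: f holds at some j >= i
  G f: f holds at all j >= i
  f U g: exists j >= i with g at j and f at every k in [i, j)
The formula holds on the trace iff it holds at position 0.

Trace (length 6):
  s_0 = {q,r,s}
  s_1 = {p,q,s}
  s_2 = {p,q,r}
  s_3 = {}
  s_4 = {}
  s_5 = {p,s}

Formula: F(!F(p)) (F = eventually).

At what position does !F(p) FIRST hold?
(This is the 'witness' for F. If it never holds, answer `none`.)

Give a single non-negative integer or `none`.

Answer: none

Derivation:
s_0={q,r,s}: !F(p)=False F(p)=True p=False
s_1={p,q,s}: !F(p)=False F(p)=True p=True
s_2={p,q,r}: !F(p)=False F(p)=True p=True
s_3={}: !F(p)=False F(p)=True p=False
s_4={}: !F(p)=False F(p)=True p=False
s_5={p,s}: !F(p)=False F(p)=True p=True
F(!F(p)) does not hold (no witness exists).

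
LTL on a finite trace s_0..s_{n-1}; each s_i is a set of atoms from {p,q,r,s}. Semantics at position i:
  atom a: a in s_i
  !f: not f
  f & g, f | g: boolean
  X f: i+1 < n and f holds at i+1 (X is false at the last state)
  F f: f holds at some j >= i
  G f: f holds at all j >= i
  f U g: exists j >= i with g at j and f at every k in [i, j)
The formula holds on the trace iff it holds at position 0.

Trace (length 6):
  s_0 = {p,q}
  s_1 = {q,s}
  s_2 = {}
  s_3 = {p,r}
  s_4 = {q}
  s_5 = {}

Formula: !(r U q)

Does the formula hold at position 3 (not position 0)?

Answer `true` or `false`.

Answer: false

Derivation:
s_0={p,q}: !(r U q)=False (r U q)=True r=False q=True
s_1={q,s}: !(r U q)=False (r U q)=True r=False q=True
s_2={}: !(r U q)=True (r U q)=False r=False q=False
s_3={p,r}: !(r U q)=False (r U q)=True r=True q=False
s_4={q}: !(r U q)=False (r U q)=True r=False q=True
s_5={}: !(r U q)=True (r U q)=False r=False q=False
Evaluating at position 3: result = False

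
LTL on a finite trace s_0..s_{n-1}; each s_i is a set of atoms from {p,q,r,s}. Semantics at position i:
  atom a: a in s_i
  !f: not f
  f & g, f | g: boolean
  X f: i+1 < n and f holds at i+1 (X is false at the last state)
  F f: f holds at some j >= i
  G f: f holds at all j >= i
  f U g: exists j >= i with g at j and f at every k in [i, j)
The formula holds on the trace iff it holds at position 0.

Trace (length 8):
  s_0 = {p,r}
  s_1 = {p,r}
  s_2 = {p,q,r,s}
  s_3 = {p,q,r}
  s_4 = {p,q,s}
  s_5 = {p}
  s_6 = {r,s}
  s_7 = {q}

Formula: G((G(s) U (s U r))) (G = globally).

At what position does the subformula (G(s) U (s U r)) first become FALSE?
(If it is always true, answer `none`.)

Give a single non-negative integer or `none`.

Answer: 4

Derivation:
s_0={p,r}: (G(s) U (s U r))=True G(s)=False s=False (s U r)=True r=True
s_1={p,r}: (G(s) U (s U r))=True G(s)=False s=False (s U r)=True r=True
s_2={p,q,r,s}: (G(s) U (s U r))=True G(s)=False s=True (s U r)=True r=True
s_3={p,q,r}: (G(s) U (s U r))=True G(s)=False s=False (s U r)=True r=True
s_4={p,q,s}: (G(s) U (s U r))=False G(s)=False s=True (s U r)=False r=False
s_5={p}: (G(s) U (s U r))=False G(s)=False s=False (s U r)=False r=False
s_6={r,s}: (G(s) U (s U r))=True G(s)=False s=True (s U r)=True r=True
s_7={q}: (G(s) U (s U r))=False G(s)=False s=False (s U r)=False r=False
G((G(s) U (s U r))) holds globally = False
First violation at position 4.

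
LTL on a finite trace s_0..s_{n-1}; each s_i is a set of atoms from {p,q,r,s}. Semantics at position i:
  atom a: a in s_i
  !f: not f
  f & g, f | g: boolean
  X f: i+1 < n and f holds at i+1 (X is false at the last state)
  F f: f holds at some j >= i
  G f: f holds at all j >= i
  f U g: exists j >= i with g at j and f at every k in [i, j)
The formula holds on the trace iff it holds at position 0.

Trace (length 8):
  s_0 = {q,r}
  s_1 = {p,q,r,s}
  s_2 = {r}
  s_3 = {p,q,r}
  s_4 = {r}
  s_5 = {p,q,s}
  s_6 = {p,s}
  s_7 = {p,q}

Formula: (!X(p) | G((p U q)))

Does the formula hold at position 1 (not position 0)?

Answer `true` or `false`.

s_0={q,r}: (!X(p) | G((p U q)))=False !X(p)=False X(p)=True p=False G((p U q))=False (p U q)=True q=True
s_1={p,q,r,s}: (!X(p) | G((p U q)))=True !X(p)=True X(p)=False p=True G((p U q))=False (p U q)=True q=True
s_2={r}: (!X(p) | G((p U q)))=False !X(p)=False X(p)=True p=False G((p U q))=False (p U q)=False q=False
s_3={p,q,r}: (!X(p) | G((p U q)))=True !X(p)=True X(p)=False p=True G((p U q))=False (p U q)=True q=True
s_4={r}: (!X(p) | G((p U q)))=False !X(p)=False X(p)=True p=False G((p U q))=False (p U q)=False q=False
s_5={p,q,s}: (!X(p) | G((p U q)))=True !X(p)=False X(p)=True p=True G((p U q))=True (p U q)=True q=True
s_6={p,s}: (!X(p) | G((p U q)))=True !X(p)=False X(p)=True p=True G((p U q))=True (p U q)=True q=False
s_7={p,q}: (!X(p) | G((p U q)))=True !X(p)=True X(p)=False p=True G((p U q))=True (p U q)=True q=True
Evaluating at position 1: result = True

Answer: true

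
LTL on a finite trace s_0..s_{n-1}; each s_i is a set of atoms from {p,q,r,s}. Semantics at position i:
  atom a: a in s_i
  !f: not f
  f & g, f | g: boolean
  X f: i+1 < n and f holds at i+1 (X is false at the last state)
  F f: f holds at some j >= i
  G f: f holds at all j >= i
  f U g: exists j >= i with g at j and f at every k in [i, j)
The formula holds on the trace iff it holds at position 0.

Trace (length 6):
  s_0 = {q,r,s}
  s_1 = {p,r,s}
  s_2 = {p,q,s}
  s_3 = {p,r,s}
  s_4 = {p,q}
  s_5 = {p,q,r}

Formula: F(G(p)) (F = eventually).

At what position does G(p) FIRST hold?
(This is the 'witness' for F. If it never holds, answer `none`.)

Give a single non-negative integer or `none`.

Answer: 1

Derivation:
s_0={q,r,s}: G(p)=False p=False
s_1={p,r,s}: G(p)=True p=True
s_2={p,q,s}: G(p)=True p=True
s_3={p,r,s}: G(p)=True p=True
s_4={p,q}: G(p)=True p=True
s_5={p,q,r}: G(p)=True p=True
F(G(p)) holds; first witness at position 1.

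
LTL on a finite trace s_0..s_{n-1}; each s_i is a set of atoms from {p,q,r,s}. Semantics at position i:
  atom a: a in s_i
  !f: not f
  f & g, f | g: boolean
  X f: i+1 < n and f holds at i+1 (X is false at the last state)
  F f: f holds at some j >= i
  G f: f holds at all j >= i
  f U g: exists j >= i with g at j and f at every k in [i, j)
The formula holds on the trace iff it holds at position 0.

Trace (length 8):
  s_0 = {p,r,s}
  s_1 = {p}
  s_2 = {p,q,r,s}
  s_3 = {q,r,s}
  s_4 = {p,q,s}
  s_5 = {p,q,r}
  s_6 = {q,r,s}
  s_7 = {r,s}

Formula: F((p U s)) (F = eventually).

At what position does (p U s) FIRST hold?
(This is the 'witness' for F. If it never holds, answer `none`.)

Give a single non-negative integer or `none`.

s_0={p,r,s}: (p U s)=True p=True s=True
s_1={p}: (p U s)=True p=True s=False
s_2={p,q,r,s}: (p U s)=True p=True s=True
s_3={q,r,s}: (p U s)=True p=False s=True
s_4={p,q,s}: (p U s)=True p=True s=True
s_5={p,q,r}: (p U s)=True p=True s=False
s_6={q,r,s}: (p U s)=True p=False s=True
s_7={r,s}: (p U s)=True p=False s=True
F((p U s)) holds; first witness at position 0.

Answer: 0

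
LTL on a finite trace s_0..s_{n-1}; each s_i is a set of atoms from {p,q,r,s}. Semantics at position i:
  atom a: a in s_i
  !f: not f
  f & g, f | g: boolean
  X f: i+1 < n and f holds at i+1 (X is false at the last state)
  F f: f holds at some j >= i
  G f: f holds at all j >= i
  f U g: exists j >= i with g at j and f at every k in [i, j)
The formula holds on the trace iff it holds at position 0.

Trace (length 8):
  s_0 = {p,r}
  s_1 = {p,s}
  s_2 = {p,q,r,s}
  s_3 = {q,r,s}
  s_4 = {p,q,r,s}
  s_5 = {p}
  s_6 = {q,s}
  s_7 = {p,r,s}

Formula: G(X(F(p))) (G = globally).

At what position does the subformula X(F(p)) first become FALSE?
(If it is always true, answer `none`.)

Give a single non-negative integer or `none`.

s_0={p,r}: X(F(p))=True F(p)=True p=True
s_1={p,s}: X(F(p))=True F(p)=True p=True
s_2={p,q,r,s}: X(F(p))=True F(p)=True p=True
s_3={q,r,s}: X(F(p))=True F(p)=True p=False
s_4={p,q,r,s}: X(F(p))=True F(p)=True p=True
s_5={p}: X(F(p))=True F(p)=True p=True
s_6={q,s}: X(F(p))=True F(p)=True p=False
s_7={p,r,s}: X(F(p))=False F(p)=True p=True
G(X(F(p))) holds globally = False
First violation at position 7.

Answer: 7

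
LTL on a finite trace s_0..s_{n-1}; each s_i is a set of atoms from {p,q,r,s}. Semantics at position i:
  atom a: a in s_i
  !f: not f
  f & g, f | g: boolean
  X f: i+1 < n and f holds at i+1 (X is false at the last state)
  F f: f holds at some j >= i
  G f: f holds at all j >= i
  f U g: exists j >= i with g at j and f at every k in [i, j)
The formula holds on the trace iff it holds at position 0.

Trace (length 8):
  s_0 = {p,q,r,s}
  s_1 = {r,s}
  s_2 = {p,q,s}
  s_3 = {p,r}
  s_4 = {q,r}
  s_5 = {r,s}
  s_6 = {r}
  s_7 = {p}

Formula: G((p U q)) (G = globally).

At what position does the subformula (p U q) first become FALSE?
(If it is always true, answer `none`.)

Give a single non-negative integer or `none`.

Answer: 1

Derivation:
s_0={p,q,r,s}: (p U q)=True p=True q=True
s_1={r,s}: (p U q)=False p=False q=False
s_2={p,q,s}: (p U q)=True p=True q=True
s_3={p,r}: (p U q)=True p=True q=False
s_4={q,r}: (p U q)=True p=False q=True
s_5={r,s}: (p U q)=False p=False q=False
s_6={r}: (p U q)=False p=False q=False
s_7={p}: (p U q)=False p=True q=False
G((p U q)) holds globally = False
First violation at position 1.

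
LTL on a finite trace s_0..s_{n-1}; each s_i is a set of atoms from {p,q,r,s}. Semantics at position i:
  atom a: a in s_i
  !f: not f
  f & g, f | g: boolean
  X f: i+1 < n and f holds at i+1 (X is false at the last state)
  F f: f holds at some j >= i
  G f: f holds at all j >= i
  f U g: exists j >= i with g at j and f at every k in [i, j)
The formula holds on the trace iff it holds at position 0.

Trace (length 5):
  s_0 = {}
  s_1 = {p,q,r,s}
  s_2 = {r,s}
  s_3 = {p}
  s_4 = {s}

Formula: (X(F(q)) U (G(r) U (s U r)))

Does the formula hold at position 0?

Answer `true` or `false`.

s_0={}: (X(F(q)) U (G(r) U (s U r)))=True X(F(q))=True F(q)=True q=False (G(r) U (s U r))=False G(r)=False r=False (s U r)=False s=False
s_1={p,q,r,s}: (X(F(q)) U (G(r) U (s U r)))=True X(F(q))=False F(q)=True q=True (G(r) U (s U r))=True G(r)=False r=True (s U r)=True s=True
s_2={r,s}: (X(F(q)) U (G(r) U (s U r)))=True X(F(q))=False F(q)=False q=False (G(r) U (s U r))=True G(r)=False r=True (s U r)=True s=True
s_3={p}: (X(F(q)) U (G(r) U (s U r)))=False X(F(q))=False F(q)=False q=False (G(r) U (s U r))=False G(r)=False r=False (s U r)=False s=False
s_4={s}: (X(F(q)) U (G(r) U (s U r)))=False X(F(q))=False F(q)=False q=False (G(r) U (s U r))=False G(r)=False r=False (s U r)=False s=True

Answer: true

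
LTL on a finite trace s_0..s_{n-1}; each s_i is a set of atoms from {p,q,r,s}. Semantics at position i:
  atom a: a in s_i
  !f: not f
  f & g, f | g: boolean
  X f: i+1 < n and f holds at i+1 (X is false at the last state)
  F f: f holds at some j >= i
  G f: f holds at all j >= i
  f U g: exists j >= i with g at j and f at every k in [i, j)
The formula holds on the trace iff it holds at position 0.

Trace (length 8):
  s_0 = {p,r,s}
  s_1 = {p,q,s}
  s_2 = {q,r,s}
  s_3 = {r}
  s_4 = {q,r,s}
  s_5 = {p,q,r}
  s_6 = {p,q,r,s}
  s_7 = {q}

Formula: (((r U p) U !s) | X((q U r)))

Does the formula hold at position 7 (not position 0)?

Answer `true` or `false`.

Answer: true

Derivation:
s_0={p,r,s}: (((r U p) U !s) | X((q U r)))=True ((r U p) U !s)=True (r U p)=True r=True p=True !s=False s=True X((q U r))=True (q U r)=True q=False
s_1={p,q,s}: (((r U p) U !s) | X((q U r)))=True ((r U p) U !s)=True (r U p)=True r=False p=True !s=False s=True X((q U r))=True (q U r)=True q=True
s_2={q,r,s}: (((r U p) U !s) | X((q U r)))=True ((r U p) U !s)=True (r U p)=True r=True p=False !s=False s=True X((q U r))=True (q U r)=True q=True
s_3={r}: (((r U p) U !s) | X((q U r)))=True ((r U p) U !s)=True (r U p)=True r=True p=False !s=True s=False X((q U r))=True (q U r)=True q=False
s_4={q,r,s}: (((r U p) U !s) | X((q U r)))=True ((r U p) U !s)=True (r U p)=True r=True p=False !s=False s=True X((q U r))=True (q U r)=True q=True
s_5={p,q,r}: (((r U p) U !s) | X((q U r)))=True ((r U p) U !s)=True (r U p)=True r=True p=True !s=True s=False X((q U r))=True (q U r)=True q=True
s_6={p,q,r,s}: (((r U p) U !s) | X((q U r)))=True ((r U p) U !s)=True (r U p)=True r=True p=True !s=False s=True X((q U r))=False (q U r)=True q=True
s_7={q}: (((r U p) U !s) | X((q U r)))=True ((r U p) U !s)=True (r U p)=False r=False p=False !s=True s=False X((q U r))=False (q U r)=False q=True
Evaluating at position 7: result = True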